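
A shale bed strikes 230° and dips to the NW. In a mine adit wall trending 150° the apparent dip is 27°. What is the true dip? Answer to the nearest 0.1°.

The section is 80° from the strike.
tan δ = tan α / sin β = tan 27° / sin 80° = 0.5095 / 0.9848 = 0.5174
δ = arctan(0.5174) = 27.36°

27.4°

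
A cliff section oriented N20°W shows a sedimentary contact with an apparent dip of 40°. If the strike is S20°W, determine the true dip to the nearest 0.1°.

The section is 40° from the strike.
tan δ = tan α / sin β = tan 40° / sin 40° = 0.8391 / 0.6428 = 1.3054
true dip = arctan 1.3054 = 52.55°

52.5°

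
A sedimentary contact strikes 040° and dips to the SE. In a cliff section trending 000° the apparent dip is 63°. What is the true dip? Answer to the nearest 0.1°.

The section is 40° from the strike.
tan δ = tan α / sin β = tan 63° / sin 40° = 1.9626 / 0.6428 = 3.0533
true dip = arctan 3.0533 = 71.87°

71.9°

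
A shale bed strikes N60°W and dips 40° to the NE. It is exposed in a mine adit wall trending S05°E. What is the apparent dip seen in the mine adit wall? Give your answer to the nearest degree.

35°

The section lies 55° from the strike.
tan(apparent dip) = tan 40° · sin 55° = 0.6874
α = arctan(0.6874) = 34.50°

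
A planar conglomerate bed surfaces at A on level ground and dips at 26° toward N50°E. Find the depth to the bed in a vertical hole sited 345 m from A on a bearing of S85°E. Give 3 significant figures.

119 m

The hole lies 45° from the dip direction, so the down-dip offset is 345 × cos 45° = 243.95 m.
Depth = down-dip offset × tan(dip) = 243.95 × tan 26° = 243.95 × 0.4877
Depth = 118.98 m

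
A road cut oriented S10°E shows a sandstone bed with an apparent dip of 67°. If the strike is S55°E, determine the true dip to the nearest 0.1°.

73.3°

β = acute angle between strike S55°E and section S10°E = 45°.
tan δ = tan α / sin β = tan 67° / sin 45° = 2.3559 / 0.7071 = 3.3317
δ = arctan(3.3317) = 73.29°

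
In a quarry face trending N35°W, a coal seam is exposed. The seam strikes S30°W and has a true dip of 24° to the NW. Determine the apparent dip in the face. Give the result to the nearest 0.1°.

Angle between strike (S30°W) and section (N35°W): β = 65°.
tan(apparent dip) = tan 24° · sin 65° = 0.4035
α = arctan(0.4035) = 21.97°

22.0°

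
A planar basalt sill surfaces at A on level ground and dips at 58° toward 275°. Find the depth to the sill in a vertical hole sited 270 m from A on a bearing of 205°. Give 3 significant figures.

148 m

The hole lies 70° from the dip direction, so the down-dip offset is 270 × cos 70° = 92.35 m.
Depth = down-dip offset × tan(dip) = 92.35 × tan 58° = 92.35 × 1.6003
Depth = 147.78 m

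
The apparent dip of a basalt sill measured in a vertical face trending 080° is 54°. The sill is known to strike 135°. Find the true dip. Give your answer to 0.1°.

β = acute angle between strike 135° and section 080° = 55°.
tan δ = tan α / sin β = tan 54° / sin 55° = 1.3764 / 0.8192 = 1.6803
true dip = arctan 1.6803 = 59.24°

59.2°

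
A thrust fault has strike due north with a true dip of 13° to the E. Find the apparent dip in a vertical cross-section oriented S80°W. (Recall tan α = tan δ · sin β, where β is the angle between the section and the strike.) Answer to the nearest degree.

The section lies 80° from the strike.
tan(apparent dip) = tan 13° · sin 80° = 0.2274
α = arctan(0.2274) = 12.81°

13°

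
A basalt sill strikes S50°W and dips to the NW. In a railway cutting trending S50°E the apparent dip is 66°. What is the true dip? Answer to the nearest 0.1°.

66.3°

β = acute angle between strike S50°W and section S50°E = 80°.
tan(true dip) = tan 66° / sin 80° = 2.2807
δ = arctan(2.2807) = 66.32°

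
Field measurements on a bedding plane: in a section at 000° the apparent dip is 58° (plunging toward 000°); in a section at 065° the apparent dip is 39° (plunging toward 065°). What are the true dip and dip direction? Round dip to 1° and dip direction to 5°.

Represent each trace as a vector plunging at its apparent dip toward its trend (east-north-up frame): v₁ = (0.000, 0.530, -0.848), v₂ = (0.704, 0.328, -0.629).
The plane normal is n = v₁ × v₂ ∝ (0.055, 0.597, 0.373).
tan δ = √(n_x²+n_y²)/n_z = 0.600/0.373, so δ = 58.1°.
The horizontal component of n points toward azimuth atan2(n_x, n_y) = 5°, the dip direction.

true dip 58°, dip direction 005°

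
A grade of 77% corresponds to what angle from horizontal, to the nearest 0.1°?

tan θ = 77/100 = 0.7700
θ = arctan(0.7700) = 37.60°

37.6°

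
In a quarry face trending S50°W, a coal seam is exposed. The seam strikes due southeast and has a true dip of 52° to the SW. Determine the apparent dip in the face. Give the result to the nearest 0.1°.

51.9°

Angle between strike (due southeast) and section (S50°W): β = 85°.
tan(apparent dip) = tan 52° · sin 85° = 1.2751
α = arctan(1.2751) = 51.89°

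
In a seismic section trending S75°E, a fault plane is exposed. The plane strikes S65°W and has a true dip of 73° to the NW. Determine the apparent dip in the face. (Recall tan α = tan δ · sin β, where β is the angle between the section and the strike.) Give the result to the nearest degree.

Angle between strike (S65°W) and section (S75°E): β = 40°.
tan(apparent dip) = tan 73° · sin 40° = 2.1025
apparent dip = arctan 2.1025 = 64.56°

65°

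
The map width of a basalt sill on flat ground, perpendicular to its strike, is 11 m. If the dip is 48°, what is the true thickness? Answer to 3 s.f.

8.17 m

True thickness t = w · sin(dip) = 11 × sin 48°
t = 11 × 0.7431 = 8.175 m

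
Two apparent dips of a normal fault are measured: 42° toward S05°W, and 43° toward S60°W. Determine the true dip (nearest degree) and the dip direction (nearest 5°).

The two traces are lines in the plane: v₁ = (sin 185°·cos 42°, cos 185°·cos 42°, −sin 42°), v₂ = (sin 240°·cos 43°, cos 240°·cos 43°, −sin 43°).
n = v₁ × v₂ = (-0.260, -0.380, 0.445) (taken with n_z > 0).
tan δ = √(n_x²+n_y²)/n_z = 0.460/0.445, so δ = 46.0°.
Dip direction = azimuth of (n_x, n_y) = atan2(-0.260, -0.380) = 214°.

true dip 46°, dip direction 215°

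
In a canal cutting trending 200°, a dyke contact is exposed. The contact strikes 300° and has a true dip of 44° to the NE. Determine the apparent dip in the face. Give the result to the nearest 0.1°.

The strike is 300° and the section trends 200°; the acute angle between them is β = 80°.
tan α = tan 44° × sin 80° = 0.9657 × 0.9848 = 0.9510
α = arctan(0.9510) = 43.56°

43.6°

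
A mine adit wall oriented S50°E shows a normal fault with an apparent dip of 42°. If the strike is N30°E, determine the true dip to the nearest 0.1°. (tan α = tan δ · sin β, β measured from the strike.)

β = acute angle between strike N30°E and section S50°E = 80°.
tan δ = tan α / sin β = tan 42° / sin 80° = 0.9004 / 0.9848 = 0.9143
true dip = arctan 0.9143 = 42.44°

42.4°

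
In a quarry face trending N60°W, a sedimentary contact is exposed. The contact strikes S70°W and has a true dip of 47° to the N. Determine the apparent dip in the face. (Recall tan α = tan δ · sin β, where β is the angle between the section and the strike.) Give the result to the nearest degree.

The section lies 50° from the strike.
tan(apparent dip) = tan 47° · sin 50° = 0.8215
apparent dip = arctan 0.8215 = 39.40°

39°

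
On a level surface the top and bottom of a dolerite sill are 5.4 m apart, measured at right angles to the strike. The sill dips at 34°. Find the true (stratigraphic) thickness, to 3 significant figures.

3.02 m

True thickness t = w · sin(dip) = 5.4 × sin 34°
t = 5.4 × 0.5592 = 3.020 m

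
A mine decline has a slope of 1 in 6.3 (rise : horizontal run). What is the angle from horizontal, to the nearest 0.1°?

9.0°

tan θ = 1/6.3 = 0.1587
θ = arctan(0.1587) = 9.02°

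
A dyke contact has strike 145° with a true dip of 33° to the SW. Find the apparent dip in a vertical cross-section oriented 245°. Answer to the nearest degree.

33°

The strike is 145° and the section trends 245°; the acute angle between them is β = 80°.
tan(apparent dip) = tan 33° · sin 80° = 0.6395
α = arctan(0.6395) = 32.60°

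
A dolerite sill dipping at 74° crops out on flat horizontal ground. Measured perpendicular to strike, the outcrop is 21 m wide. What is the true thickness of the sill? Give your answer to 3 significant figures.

20.2 m

True thickness t = w · sin(dip) = 21 × sin 74°
t = 21 × 0.9613 = 20.186 m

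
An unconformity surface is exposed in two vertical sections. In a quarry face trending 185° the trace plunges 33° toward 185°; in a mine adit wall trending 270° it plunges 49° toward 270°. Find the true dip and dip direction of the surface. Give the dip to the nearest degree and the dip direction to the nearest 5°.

true dip 52°, dip direction 245°

Each apparent-dip line lies in the plane. As unit vectors (x east, y north, z up), v₁ plunges 33°→185° and v₂ plunges 49°→270°.
The plane normal is n = v₁ × v₂ ∝ (-0.631, -0.302, 0.548).
True dip = arccos(n_z / |n|) = arccos(0.6170) = 51.9°.
Dip direction = atan2(-0.631, -0.302) = 244° (azimuth of n's horizontal projection).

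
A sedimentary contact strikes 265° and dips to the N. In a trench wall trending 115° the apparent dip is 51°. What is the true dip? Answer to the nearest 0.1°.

68.0°

β = acute angle between strike 265° and section 115° = 30°.
tan(true dip) = tan 51° / sin 30° = 2.4698
true dip = arctan 2.4698 = 67.96°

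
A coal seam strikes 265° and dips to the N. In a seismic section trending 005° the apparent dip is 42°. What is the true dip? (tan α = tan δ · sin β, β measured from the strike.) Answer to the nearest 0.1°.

The section is 80° from the strike.
tan(true dip) = tan 42° / sin 80° = 0.9143
true dip = arctan 0.9143 = 42.44°

42.4°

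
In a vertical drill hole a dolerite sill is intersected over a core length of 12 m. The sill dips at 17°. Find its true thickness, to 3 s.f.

11.5 m

True thickness t = h · cos(dip) = 12 × cos 17°
t = 12 × 0.9563 = 11.476 m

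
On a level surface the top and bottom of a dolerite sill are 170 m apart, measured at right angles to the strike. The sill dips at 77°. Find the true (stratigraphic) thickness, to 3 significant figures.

True thickness t = w · sin(dip) = 170 × sin 77°
t = 170 × 0.9744 = 165.643 m

166 m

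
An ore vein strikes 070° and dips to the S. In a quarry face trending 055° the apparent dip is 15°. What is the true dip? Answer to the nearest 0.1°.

The section is 15° from the strike.
tan(true dip) = tan 15° / sin 15° = 1.0353
δ = arctan(1.0353) = 45.99°

46.0°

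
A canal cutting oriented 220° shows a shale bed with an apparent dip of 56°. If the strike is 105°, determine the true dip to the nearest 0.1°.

58.6°

β = acute angle between strike 105° and section 220° = 65°.
tan(true dip) = tan 56° / sin 65° = 1.6358
δ = arctan(1.6358) = 58.56°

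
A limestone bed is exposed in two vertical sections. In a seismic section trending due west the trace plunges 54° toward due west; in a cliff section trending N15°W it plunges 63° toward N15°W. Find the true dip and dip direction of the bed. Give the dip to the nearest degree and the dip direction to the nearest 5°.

true dip 65°, dip direction 320°

Each apparent-dip line lies in the plane. As unit vectors (x east, y north, z up), v₁ plunges 54°→due west and v₂ plunges 63°→N15°W.
Cross product v₁ × v₂ gives the pole to the plane: n ∝ (-0.355, 0.429, 0.258).
tan δ = √(n_x²+n_y²)/n_z = 0.556/0.258, so δ = 65.1°.
The horizontal component of n points toward azimuth atan2(n_x, n_y) = 320°, the dip direction.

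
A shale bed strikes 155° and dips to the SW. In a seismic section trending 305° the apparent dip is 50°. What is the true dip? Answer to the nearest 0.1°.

67.2°

β = acute angle between strike 155° and section 305° = 30°.
tan δ = tan α / sin β = tan 50° / sin 30° = 1.1918 / 0.5000 = 2.3835
δ = arctan(2.3835) = 67.24°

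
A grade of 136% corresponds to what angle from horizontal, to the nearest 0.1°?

53.7°

tan θ = 136/100 = 1.3600
θ = arctan(1.3600) = 53.67°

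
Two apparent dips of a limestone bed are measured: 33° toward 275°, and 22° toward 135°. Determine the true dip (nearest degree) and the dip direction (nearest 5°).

Represent each trace as a vector plunging at its apparent dip toward its trend (east-north-up frame): v₁ = (-0.835, 0.073, -0.545), v₂ = (0.656, -0.656, -0.375).
Cross product v₁ × v₂ gives the pole to the plane: n ∝ (-0.384, -0.670, 0.500).
tan δ = √(n_x²+n_y²)/n_z = 0.773/0.500, so δ = 57.1°.
Dip direction = azimuth of (n_x, n_y) = atan2(-0.384, -0.670) = 210°.

true dip 57°, dip direction 210°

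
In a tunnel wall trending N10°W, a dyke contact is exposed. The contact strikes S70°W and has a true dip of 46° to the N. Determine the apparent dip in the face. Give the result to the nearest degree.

46°

Angle between strike (S70°W) and section (N10°W): β = 80°.
tan(apparent dip) = tan 46° · sin 80° = 1.0198
apparent dip = arctan 1.0198 = 45.56°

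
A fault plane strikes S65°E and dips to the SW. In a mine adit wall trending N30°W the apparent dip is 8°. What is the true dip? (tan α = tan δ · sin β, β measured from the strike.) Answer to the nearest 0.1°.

The section is 35° from the strike.
tan δ = tan α / sin β = tan 8° / sin 35° = 0.1405 / 0.5736 = 0.2450
true dip = arctan 0.2450 = 13.77°

13.8°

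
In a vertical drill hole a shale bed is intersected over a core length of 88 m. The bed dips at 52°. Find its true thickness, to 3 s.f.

54.2 m

True thickness t = h · cos(dip) = 88 × cos 52°
t = 88 × 0.6157 = 54.178 m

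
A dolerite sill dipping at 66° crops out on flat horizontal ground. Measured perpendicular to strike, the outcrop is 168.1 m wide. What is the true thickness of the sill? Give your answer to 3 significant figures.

154 m

True thickness t = w · sin(dip) = 168.1 × sin 66°
t = 168.1 × 0.9135 = 153.567 m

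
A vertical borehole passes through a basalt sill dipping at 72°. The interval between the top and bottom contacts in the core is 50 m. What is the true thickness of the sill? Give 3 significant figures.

True thickness t = h · cos(dip) = 50 × cos 72°
t = 50 × 0.3090 = 15.451 m

15.5 m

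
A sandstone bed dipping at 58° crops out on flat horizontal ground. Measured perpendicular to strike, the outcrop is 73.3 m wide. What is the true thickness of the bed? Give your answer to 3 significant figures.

True thickness t = w · sin(dip) = 73.3 × sin 58°
t = 73.3 × 0.8480 = 62.162 m

62.2 m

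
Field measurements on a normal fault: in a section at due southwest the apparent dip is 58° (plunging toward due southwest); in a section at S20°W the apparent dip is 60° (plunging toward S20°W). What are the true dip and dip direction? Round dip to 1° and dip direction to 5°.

Represent each trace as a vector plunging at its apparent dip toward its trend (east-north-up frame): v₁ = (-0.375, -0.375, -0.848), v₂ = (-0.171, -0.470, -0.866).
The plane normal is n = v₁ × v₂ ∝ (-0.074, -0.179, 0.112).
Dip δ = arctan(|n_h|/n_z) = arctan(0.194/0.112) = 60.0°.
Dip direction = atan2(-0.074, -0.179) = 202° (azimuth of n's horizontal projection).

true dip 60°, dip direction 200°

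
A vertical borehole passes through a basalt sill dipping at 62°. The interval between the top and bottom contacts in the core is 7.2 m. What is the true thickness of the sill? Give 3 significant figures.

True thickness t = h · cos(dip) = 7.2 × cos 62°
t = 7.2 × 0.4695 = 3.380 m

3.38 m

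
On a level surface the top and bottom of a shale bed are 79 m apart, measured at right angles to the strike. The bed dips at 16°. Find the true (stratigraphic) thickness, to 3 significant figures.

True thickness t = w · sin(dip) = 79 × sin 16°
t = 79 × 0.2756 = 21.775 m

21.8 m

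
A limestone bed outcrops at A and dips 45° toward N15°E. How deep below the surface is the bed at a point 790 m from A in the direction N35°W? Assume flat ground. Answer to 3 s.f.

The hole lies 50° from the dip direction, so the down-dip offset is 790 × cos 50° = 507.80 m.
Depth = down-dip offset × tan(dip) = 507.80 × tan 45° = 507.80 × 1.0000
Depth = 507.80 m

508 m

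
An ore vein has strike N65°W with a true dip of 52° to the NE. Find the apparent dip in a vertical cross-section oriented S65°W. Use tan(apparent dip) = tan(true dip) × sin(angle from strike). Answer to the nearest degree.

44°

The strike is N65°W and the section trends S65°W; the acute angle between them is β = 50°.
tan α = tan 52° × sin 50° = 1.2799 × 0.7660 = 0.9805
apparent dip = arctan 0.9805 = 44.44°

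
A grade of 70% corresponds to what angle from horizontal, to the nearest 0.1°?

35.0°

tan θ = 70/100 = 0.7000
θ = arctan(0.7000) = 34.99°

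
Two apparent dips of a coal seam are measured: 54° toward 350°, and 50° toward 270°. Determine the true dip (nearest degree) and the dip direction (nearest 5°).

true dip 59°, dip direction 315°

Each apparent-dip line lies in the plane. As unit vectors (x east, y north, z up), v₁ plunges 54°→350° and v₂ plunges 50°→270°.
n = v₁ × v₂ = (-0.443, 0.442, 0.372) (taken with n_z > 0).
tan δ = √(n_x²+n_y²)/n_z = 0.626/0.372, so δ = 59.3°.
Dip direction = atan2(-0.443, 0.442) = 315° (azimuth of n's horizontal projection).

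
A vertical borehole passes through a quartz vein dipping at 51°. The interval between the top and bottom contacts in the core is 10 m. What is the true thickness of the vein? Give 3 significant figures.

True thickness t = h · cos(dip) = 10 × cos 51°
t = 10 × 0.6293 = 6.293 m

6.29 m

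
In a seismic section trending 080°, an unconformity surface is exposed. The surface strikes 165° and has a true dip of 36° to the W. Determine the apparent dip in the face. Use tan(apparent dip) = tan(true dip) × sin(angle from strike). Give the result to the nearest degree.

The section lies 85° from the strike.
tan α = tan 36° × sin 85° = 0.7265 × 0.9962 = 0.7238
α = arctan(0.7238) = 35.90°

36°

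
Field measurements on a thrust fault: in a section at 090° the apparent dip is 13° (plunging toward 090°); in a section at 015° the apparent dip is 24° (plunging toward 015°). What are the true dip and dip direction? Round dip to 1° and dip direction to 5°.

true dip 25°, dip direction 030°

The two traces are lines in the plane: v₁ = (sin 90°·cos 13°, cos 90°·cos 13°, −sin 13°), v₂ = (sin 15°·cos 24°, cos 15°·cos 24°, −sin 24°).
Cross product v₁ × v₂ gives the pole to the plane: n ∝ (0.199, 0.343, 0.860).
Dip δ = arctan(|n_h|/n_z) = arctan(0.396/0.860) = 24.8°.
Dip direction = atan2(0.199, 0.343) = 30° (azimuth of n's horizontal projection).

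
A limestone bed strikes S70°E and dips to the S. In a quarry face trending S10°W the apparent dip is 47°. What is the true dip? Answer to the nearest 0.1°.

β = acute angle between strike S70°E and section S10°W = 80°.
tan(true dip) = tan 47° / sin 80° = 1.0889
δ = arctan(1.0889) = 47.44°

47.4°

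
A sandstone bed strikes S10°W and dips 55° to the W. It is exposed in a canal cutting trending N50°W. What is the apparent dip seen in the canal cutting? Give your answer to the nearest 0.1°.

51.0°

Angle between strike (S10°W) and section (N50°W): β = 60°.
tan(apparent dip) = tan 55° · sin 60° = 1.2368
apparent dip = arctan 1.2368 = 51.04°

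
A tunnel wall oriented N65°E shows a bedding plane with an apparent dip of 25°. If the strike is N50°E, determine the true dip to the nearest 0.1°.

61.0°

β = acute angle between strike N50°E and section N65°E = 15°.
tan δ = tan α / sin β = tan 25° / sin 15° = 0.4663 / 0.2588 = 1.8017
δ = arctan(1.8017) = 60.97°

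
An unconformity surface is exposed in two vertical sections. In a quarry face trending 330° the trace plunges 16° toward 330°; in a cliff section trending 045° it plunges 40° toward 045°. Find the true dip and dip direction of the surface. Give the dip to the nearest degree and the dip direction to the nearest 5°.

true dip 40°, dip direction 040°

Each apparent-dip line lies in the plane. As unit vectors (x east, y north, z up), v₁ plunges 16°→330° and v₂ plunges 40°→045°.
The plane normal is n = v₁ × v₂ ∝ (0.386, 0.458, 0.711).
Dip δ = arctan(|n_h|/n_z) = arctan(0.599/0.711) = 40.1°.
Dip direction = azimuth of (n_x, n_y) = atan2(0.386, 0.458) = 40°.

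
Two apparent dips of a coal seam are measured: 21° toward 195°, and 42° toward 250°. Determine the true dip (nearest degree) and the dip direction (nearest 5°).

true dip 42°, dip direction 260°

The two traces are lines in the plane: v₁ = (sin 195°·cos 21°, cos 195°·cos 21°, −sin 21°), v₂ = (sin 250°·cos 42°, cos 250°·cos 42°, −sin 42°).
Cross product v₁ × v₂ gives the pole to the plane: n ∝ (-0.512, -0.089, 0.568).
True dip = arccos(n_z / |n|) = arccos(0.7378) = 42.5°.
The horizontal component of n points toward azimuth atan2(n_x, n_y) = 260°, the dip direction.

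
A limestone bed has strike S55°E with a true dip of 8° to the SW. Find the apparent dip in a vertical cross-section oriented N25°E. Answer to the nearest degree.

8°

The strike is S55°E and the section trends N25°E; the acute angle between them is β = 80°.
tan α = tan 8° × sin 80° = 0.1405 × 0.9848 = 0.1384
apparent dip = arctan 0.1384 = 7.88°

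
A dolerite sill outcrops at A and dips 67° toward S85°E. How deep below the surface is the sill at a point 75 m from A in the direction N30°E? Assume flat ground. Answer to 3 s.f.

The hole lies 65° from the dip direction, so the down-dip offset is 75 × cos 65° = 31.70 m.
Depth = down-dip offset × tan(dip) = 31.70 × tan 67° = 31.70 × 2.3559
Depth = 74.67 m

74.7 m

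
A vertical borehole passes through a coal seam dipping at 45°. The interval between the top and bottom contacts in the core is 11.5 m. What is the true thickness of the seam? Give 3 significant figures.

8.13 m

True thickness t = h · cos(dip) = 11.5 × cos 45°
t = 11.5 × 0.7071 = 8.132 m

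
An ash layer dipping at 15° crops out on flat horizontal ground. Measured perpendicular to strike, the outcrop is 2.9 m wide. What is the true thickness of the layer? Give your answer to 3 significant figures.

True thickness t = w · sin(dip) = 2.9 × sin 15°
t = 2.9 × 0.2588 = 0.751 m

0.751 m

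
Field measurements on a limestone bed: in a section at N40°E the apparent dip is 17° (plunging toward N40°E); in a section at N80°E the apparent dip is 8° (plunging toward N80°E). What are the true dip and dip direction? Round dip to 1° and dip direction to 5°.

The two traces are lines in the plane: v₁ = (sin 40°·cos 17°, cos 40°·cos 17°, −sin 17°), v₂ = (sin 80°·cos 8°, cos 80°·cos 8°, −sin 8°).
Cross product v₁ × v₂ gives the pole to the plane: n ∝ (0.052, 0.200, 0.609).
tan δ = √(n_x²+n_y²)/n_z = 0.206/0.609, so δ = 18.7°.
Dip direction = atan2(0.052, 0.200) = 15° (azimuth of n's horizontal projection).

true dip 19°, dip direction 015°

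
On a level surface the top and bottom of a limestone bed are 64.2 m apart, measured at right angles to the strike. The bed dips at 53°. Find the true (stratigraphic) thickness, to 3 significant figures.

True thickness t = w · sin(dip) = 64.2 × sin 53°
t = 64.2 × 0.7986 = 51.272 m

51.3 m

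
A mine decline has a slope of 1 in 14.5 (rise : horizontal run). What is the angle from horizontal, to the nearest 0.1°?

tan θ = 1/14.5 = 0.0690
θ = arctan(0.0690) = 3.95°

3.9°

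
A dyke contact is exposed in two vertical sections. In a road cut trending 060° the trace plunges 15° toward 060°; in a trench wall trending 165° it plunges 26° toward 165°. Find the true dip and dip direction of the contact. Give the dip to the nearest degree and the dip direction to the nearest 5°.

Represent each trace as a vector plunging at its apparent dip toward its trend (east-north-up frame): v₁ = (0.837, 0.483, -0.259), v₂ = (0.233, -0.868, -0.438).
Cross product v₁ × v₂ gives the pole to the plane: n ∝ (0.436, -0.306, 0.839).
True dip = arccos(n_z / |n|) = arccos(0.8438) = 32.5°.
Dip direction = atan2(0.436, -0.306) = 125° (azimuth of n's horizontal projection).

true dip 32°, dip direction 125°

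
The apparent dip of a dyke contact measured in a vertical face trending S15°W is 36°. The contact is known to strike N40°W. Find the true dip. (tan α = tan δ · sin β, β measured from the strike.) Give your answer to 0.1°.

The section is 55° from the strike.
tan(true dip) = tan 36° / sin 55° = 0.8869
true dip = arctan 0.8869 = 41.57°

41.6°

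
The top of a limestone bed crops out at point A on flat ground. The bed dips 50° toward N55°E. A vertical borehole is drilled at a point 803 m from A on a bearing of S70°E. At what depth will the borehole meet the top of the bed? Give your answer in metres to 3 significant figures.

The hole lies 55° from the dip direction, so the down-dip offset is 803 × cos 55° = 460.58 m.
Depth = down-dip offset × tan(dip) = 460.58 × tan 50° = 460.58 × 1.1918
Depth = 548.90 m

549 m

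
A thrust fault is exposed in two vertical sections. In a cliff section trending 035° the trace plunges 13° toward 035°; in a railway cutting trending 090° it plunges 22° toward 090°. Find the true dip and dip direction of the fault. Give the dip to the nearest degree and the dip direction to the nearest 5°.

true dip 22°, dip direction 090°

The two traces are lines in the plane: v₁ = (sin 35°·cos 13°, cos 35°·cos 13°, −sin 13°), v₂ = (sin 90°·cos 22°, cos 90°·cos 22°, −sin 22°).
The plane normal is n = v₁ × v₂ ∝ (0.299, -0.001, 0.740).
True dip = arccos(n_z / |n|) = arccos(0.9272) = 22.0°.
The horizontal component of n points toward azimuth atan2(n_x, n_y) = 90°, the dip direction.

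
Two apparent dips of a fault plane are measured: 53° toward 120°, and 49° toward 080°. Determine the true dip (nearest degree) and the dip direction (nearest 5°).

true dip 53°, dip direction 110°

Each apparent-dip line lies in the plane. As unit vectors (x east, y north, z up), v₁ plunges 53°→120° and v₂ plunges 49°→080°.
The plane normal is n = v₁ × v₂ ∝ (0.318, -0.123, 0.254).
True dip = arccos(n_z / |n|) = arccos(0.5971) = 53.3°.
Dip direction = azimuth of (n_x, n_y) = atan2(0.318, -0.123) = 111°.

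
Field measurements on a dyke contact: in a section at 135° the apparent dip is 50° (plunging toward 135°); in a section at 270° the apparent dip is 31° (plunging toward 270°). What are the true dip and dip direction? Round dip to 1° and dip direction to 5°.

The two traces are lines in the plane: v₁ = (sin 135°·cos 50°, cos 135°·cos 50°, −sin 50°), v₂ = (sin 270°·cos 31°, cos 270°·cos 31°, −sin 31°).
The plane normal is n = v₁ × v₂ ∝ (-0.234, -0.891, 0.390).
Dip δ = arctan(|n_h|/n_z) = arctan(0.921/0.390) = 67.1°.
Dip direction = azimuth of (n_x, n_y) = atan2(-0.234, -0.891) = 195°.

true dip 67°, dip direction 195°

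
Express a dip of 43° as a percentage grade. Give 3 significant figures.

93.3%

grade % = 100 × tan 43° = 100 × 0.9325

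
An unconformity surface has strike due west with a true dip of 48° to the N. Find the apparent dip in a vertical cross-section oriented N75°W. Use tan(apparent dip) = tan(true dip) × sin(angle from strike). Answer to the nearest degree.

The strike is due west and the section trends N75°W; the acute angle between them is β = 15°.
tan α = tan 48° × sin 15° = 1.1106 × 0.2588 = 0.2874
apparent dip = arctan 0.2874 = 16.04°

16°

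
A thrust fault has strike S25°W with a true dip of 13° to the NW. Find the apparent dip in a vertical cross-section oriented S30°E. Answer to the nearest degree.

Angle between strike (S25°W) and section (S30°E): β = 55°.
tan α = tan 13° × sin 55° = 0.2309 × 0.8192 = 0.1891
α = arctan(0.1891) = 10.71°

11°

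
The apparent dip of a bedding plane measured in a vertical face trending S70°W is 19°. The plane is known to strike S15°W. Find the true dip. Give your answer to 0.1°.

22.8°

The section is 55° from the strike.
tan δ = tan α / sin β = tan 19° / sin 55° = 0.3443 / 0.8192 = 0.4203
true dip = arctan 0.4203 = 22.80°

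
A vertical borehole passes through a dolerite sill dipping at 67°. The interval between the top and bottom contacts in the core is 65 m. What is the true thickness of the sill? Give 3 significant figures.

25.4 m

True thickness t = h · cos(dip) = 65 × cos 67°
t = 65 × 0.3907 = 25.398 m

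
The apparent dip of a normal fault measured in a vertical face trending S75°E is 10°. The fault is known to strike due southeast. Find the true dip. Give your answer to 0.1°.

19.4°

The section is 30° from the strike.
tan δ = tan α / sin β = tan 10° / sin 30° = 0.1763 / 0.5000 = 0.3527
true dip = arctan 0.3527 = 19.43°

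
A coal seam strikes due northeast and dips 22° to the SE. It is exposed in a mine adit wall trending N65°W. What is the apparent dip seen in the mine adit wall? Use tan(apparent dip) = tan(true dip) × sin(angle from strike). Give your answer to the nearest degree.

Angle between strike (due northeast) and section (N65°W): β = 70°.
tan α = tan 22° × sin 70° = 0.4040 × 0.9397 = 0.3797
apparent dip = arctan 0.3797 = 20.79°

21°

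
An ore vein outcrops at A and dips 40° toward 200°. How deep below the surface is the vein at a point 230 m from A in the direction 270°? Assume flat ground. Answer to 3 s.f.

66.0 m

The hole lies 70° from the dip direction, so the down-dip offset is 230 × cos 70° = 78.66 m.
Depth = down-dip offset × tan(dip) = 78.66 × tan 40° = 78.66 × 0.8391
Depth = 66.01 m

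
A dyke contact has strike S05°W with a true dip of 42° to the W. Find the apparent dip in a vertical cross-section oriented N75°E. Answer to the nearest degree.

Angle between strike (S05°W) and section (N75°E): β = 70°.
tan α = tan 42° × sin 70° = 0.9004 × 0.9397 = 0.8461
α = arctan(0.8461) = 40.23°

40°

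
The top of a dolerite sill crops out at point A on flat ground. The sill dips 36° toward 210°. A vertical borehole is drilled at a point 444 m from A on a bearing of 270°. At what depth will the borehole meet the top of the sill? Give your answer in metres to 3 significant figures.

161 m

The hole lies 60° from the dip direction, so the down-dip offset is 444 × cos 60° = 222.00 m.
Depth = down-dip offset × tan(dip) = 222.00 × tan 36° = 222.00 × 0.7265
Depth = 161.29 m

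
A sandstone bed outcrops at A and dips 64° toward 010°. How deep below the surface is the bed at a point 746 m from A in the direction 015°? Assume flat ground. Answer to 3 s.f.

1520 m

The hole lies 5° from the dip direction, so the down-dip offset is 746 × cos 5° = 743.16 m.
Depth = down-dip offset × tan(dip) = 743.16 × tan 64° = 743.16 × 2.0503
Depth = 1523.71 m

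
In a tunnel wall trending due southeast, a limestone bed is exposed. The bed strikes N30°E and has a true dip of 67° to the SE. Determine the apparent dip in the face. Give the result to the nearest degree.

The strike is N30°E and the section trends due southeast; the acute angle between them is β = 75°.
tan(apparent dip) = tan 67° · sin 75° = 2.2756
apparent dip = arctan 2.2756 = 66.28°

66°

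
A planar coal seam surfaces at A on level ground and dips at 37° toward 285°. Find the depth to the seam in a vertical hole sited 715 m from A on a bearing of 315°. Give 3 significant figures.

467 m

The hole lies 30° from the dip direction, so the down-dip offset is 715 × cos 30° = 619.21 m.
Depth = down-dip offset × tan(dip) = 619.21 × tan 37° = 619.21 × 0.7536
Depth = 466.61 m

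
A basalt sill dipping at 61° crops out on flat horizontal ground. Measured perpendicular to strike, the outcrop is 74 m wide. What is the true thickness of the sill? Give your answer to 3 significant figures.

64.7 m

True thickness t = w · sin(dip) = 74 × sin 61°
t = 74 × 0.8746 = 64.722 m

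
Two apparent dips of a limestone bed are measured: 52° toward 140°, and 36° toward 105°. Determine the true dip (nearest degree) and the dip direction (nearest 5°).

true dip 54°, dip direction 165°

Represent each trace as a vector plunging at its apparent dip toward its trend (east-north-up frame): v₁ = (0.396, -0.472, -0.788), v₂ = (0.781, -0.209, -0.588).
n = v₁ × v₂ = (0.112, -0.383, 0.286) (taken with n_z > 0).
True dip = arccos(n_z / |n|) = arccos(0.5819) = 54.4°.
Dip direction = atan2(0.112, -0.383) = 164° (azimuth of n's horizontal projection).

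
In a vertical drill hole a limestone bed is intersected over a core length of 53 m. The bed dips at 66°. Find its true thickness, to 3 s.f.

21.6 m

True thickness t = h · cos(dip) = 53 × cos 66°
t = 53 × 0.4067 = 21.557 m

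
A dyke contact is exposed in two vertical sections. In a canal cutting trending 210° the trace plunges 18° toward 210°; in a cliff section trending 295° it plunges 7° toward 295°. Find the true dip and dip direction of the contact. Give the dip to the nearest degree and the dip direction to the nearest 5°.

true dip 19°, dip direction 225°

Each apparent-dip line lies in the plane. As unit vectors (x east, y north, z up), v₁ plunges 18°→210° and v₂ plunges 7°→295°.
The plane normal is n = v₁ × v₂ ∝ (-0.230, -0.220, 0.940).
Dip δ = arctan(|n_h|/n_z) = arctan(0.318/0.940) = 18.7°.
Dip direction = azimuth of (n_x, n_y) = atan2(-0.230, -0.220) = 226°.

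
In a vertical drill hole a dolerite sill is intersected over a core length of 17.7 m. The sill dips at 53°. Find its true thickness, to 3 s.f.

True thickness t = h · cos(dip) = 17.7 × cos 53°
t = 17.7 × 0.6018 = 10.652 m

10.7 m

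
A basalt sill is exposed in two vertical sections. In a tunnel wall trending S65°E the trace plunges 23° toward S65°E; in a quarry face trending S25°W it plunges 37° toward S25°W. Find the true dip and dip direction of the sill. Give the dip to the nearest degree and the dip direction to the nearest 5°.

true dip 41°, dip direction 175°

Represent each trace as a vector plunging at its apparent dip toward its trend (east-north-up frame): v₁ = (0.834, -0.389, -0.391), v₂ = (-0.338, -0.724, -0.602).
Cross product v₁ × v₂ gives the pole to the plane: n ∝ (0.049, -0.634, 0.735).
tan δ = √(n_x²+n_y²)/n_z = 0.636/0.735, so δ = 40.9°.
The horizontal component of n points toward azimuth atan2(n_x, n_y) = 176°, the dip direction.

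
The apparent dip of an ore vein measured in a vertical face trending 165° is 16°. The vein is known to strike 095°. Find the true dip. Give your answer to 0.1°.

17.0°

The section is 70° from the strike.
tan δ = tan α / sin β = tan 16° / sin 70° = 0.2867 / 0.9397 = 0.3051
true dip = arctan 0.3051 = 16.97°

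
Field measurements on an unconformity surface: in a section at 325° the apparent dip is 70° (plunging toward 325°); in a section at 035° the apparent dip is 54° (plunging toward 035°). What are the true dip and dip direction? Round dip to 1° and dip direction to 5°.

true dip 70°, dip direction 335°

Each apparent-dip line lies in the plane. As unit vectors (x east, y north, z up), v₁ plunges 70°→325° and v₂ plunges 54°→035°.
The plane normal is n = v₁ × v₂ ∝ (-0.226, 0.476, 0.189).
tan δ = √(n_x²+n_y²)/n_z = 0.526/0.189, so δ = 70.3°.
The horizontal component of n points toward azimuth atan2(n_x, n_y) = 335°, the dip direction.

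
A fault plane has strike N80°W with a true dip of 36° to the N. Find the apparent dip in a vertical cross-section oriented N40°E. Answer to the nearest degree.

The strike is N80°W and the section trends N40°E; the acute angle between them is β = 60°.
tan α = tan 36° × sin 60° = 0.7265 × 0.8660 = 0.6292
apparent dip = arctan 0.6292 = 32.18°

32°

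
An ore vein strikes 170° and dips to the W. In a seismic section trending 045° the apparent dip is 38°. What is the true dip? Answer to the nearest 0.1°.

43.6°

The section is 55° from the strike.
tan(true dip) = tan 38° / sin 55° = 0.9538
true dip = arctan 0.9538 = 43.64°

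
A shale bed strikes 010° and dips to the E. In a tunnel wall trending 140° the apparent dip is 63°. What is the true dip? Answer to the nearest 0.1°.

68.7°

β = acute angle between strike 010° and section 140° = 50°.
tan δ = tan α / sin β = tan 63° / sin 50° = 1.9626 / 0.7660 = 2.5620
δ = arctan(2.5620) = 68.68°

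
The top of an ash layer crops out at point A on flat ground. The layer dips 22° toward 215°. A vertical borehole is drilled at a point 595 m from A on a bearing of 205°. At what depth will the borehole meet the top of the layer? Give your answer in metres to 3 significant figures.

The hole lies 10° from the dip direction, so the down-dip offset is 595 × cos 10° = 585.96 m.
Depth = down-dip offset × tan(dip) = 585.96 × tan 22° = 585.96 × 0.4040
Depth = 236.74 m

237 m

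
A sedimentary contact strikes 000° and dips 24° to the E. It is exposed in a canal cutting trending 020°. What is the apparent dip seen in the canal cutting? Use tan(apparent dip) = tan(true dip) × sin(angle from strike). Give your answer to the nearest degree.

The strike is 000° and the section trends 020°; the acute angle between them is β = 20°.
tan(apparent dip) = tan 24° · sin 20° = 0.1523
α = arctan(0.1523) = 8.66°

9°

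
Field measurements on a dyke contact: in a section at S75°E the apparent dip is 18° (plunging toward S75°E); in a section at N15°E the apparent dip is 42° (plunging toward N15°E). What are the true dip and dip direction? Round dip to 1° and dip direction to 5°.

The two traces are lines in the plane: v₁ = (sin 105°·cos 18°, cos 105°·cos 18°, −sin 18°), v₂ = (sin 15°·cos 42°, cos 15°·cos 42°, −sin 42°).
n = v₁ × v₂ = (0.387, 0.555, 0.707) (taken with n_z > 0).
True dip = arccos(n_z / |n|) = arccos(0.7224) = 43.7°.
Dip direction = azimuth of (n_x, n_y) = atan2(0.387, 0.555) = 35°.

true dip 44°, dip direction 035°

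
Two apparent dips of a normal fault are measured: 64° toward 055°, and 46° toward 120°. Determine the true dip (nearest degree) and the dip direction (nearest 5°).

true dip 64°, dip direction 060°

Each apparent-dip line lies in the plane. As unit vectors (x east, y north, z up), v₁ plunges 64°→055° and v₂ plunges 46°→120°.
Cross product v₁ × v₂ gives the pole to the plane: n ∝ (0.493, 0.282, 0.276).
tan δ = √(n_x²+n_y²)/n_z = 0.568/0.276, so δ = 64.1°.
Dip direction = atan2(0.493, 0.282) = 60° (azimuth of n's horizontal projection).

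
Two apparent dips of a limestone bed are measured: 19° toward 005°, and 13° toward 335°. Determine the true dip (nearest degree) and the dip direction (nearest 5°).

true dip 20°, dip direction 025°

The two traces are lines in the plane: v₁ = (sin 5°·cos 19°, cos 5°·cos 19°, −sin 19°), v₂ = (sin 335°·cos 13°, cos 335°·cos 13°, −sin 13°).
The plane normal is n = v₁ × v₂ ∝ (0.076, 0.153, 0.461).
tan δ = √(n_x²+n_y²)/n_z = 0.170/0.461, so δ = 20.3°.
Dip direction = atan2(0.076, 0.153) = 26° (azimuth of n's horizontal projection).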